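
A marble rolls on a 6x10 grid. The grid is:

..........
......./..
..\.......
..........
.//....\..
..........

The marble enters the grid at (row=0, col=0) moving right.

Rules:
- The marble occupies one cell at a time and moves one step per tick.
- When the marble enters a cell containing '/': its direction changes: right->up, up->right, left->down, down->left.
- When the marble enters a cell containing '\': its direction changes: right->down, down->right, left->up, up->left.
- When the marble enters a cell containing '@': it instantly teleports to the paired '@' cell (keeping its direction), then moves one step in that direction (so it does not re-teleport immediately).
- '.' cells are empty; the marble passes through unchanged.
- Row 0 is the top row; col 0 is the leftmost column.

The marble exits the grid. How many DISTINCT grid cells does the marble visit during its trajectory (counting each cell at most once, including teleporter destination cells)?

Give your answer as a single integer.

Step 1: enter (0,0), '.' pass, move right to (0,1)
Step 2: enter (0,1), '.' pass, move right to (0,2)
Step 3: enter (0,2), '.' pass, move right to (0,3)
Step 4: enter (0,3), '.' pass, move right to (0,4)
Step 5: enter (0,4), '.' pass, move right to (0,5)
Step 6: enter (0,5), '.' pass, move right to (0,6)
Step 7: enter (0,6), '.' pass, move right to (0,7)
Step 8: enter (0,7), '.' pass, move right to (0,8)
Step 9: enter (0,8), '.' pass, move right to (0,9)
Step 10: enter (0,9), '.' pass, move right to (0,10)
Step 11: at (0,10) — EXIT via right edge, pos 0
Distinct cells visited: 10 (path length 10)

Answer: 10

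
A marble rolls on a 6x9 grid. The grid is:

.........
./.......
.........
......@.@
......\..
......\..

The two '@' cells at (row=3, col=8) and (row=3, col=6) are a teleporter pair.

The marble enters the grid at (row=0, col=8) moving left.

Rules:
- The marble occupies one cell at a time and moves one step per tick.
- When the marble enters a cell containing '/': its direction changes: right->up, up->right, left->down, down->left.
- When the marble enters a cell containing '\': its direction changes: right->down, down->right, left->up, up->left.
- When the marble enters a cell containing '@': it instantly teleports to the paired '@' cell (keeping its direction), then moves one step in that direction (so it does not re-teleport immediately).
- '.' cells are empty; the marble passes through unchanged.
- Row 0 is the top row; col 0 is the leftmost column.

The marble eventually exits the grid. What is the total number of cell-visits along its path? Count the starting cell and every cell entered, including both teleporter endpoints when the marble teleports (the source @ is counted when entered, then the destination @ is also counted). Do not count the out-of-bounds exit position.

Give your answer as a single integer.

Answer: 9

Derivation:
Step 1: enter (0,8), '.' pass, move left to (0,7)
Step 2: enter (0,7), '.' pass, move left to (0,6)
Step 3: enter (0,6), '.' pass, move left to (0,5)
Step 4: enter (0,5), '.' pass, move left to (0,4)
Step 5: enter (0,4), '.' pass, move left to (0,3)
Step 6: enter (0,3), '.' pass, move left to (0,2)
Step 7: enter (0,2), '.' pass, move left to (0,1)
Step 8: enter (0,1), '.' pass, move left to (0,0)
Step 9: enter (0,0), '.' pass, move left to (0,-1)
Step 10: at (0,-1) — EXIT via left edge, pos 0
Path length (cell visits): 9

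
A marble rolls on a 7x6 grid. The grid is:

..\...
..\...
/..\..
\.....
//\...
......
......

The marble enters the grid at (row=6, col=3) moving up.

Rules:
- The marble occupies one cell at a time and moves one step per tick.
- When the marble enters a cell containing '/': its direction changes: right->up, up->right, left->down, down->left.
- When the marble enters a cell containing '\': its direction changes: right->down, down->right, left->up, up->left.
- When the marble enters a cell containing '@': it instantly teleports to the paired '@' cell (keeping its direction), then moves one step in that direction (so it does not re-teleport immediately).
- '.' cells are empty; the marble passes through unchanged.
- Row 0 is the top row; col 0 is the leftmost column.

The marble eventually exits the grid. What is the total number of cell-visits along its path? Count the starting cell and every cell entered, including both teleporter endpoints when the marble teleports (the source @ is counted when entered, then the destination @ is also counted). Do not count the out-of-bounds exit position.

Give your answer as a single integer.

Step 1: enter (6,3), '.' pass, move up to (5,3)
Step 2: enter (5,3), '.' pass, move up to (4,3)
Step 3: enter (4,3), '.' pass, move up to (3,3)
Step 4: enter (3,3), '.' pass, move up to (2,3)
Step 5: enter (2,3), '\' deflects up->left, move left to (2,2)
Step 6: enter (2,2), '.' pass, move left to (2,1)
Step 7: enter (2,1), '.' pass, move left to (2,0)
Step 8: enter (2,0), '/' deflects left->down, move down to (3,0)
Step 9: enter (3,0), '\' deflects down->right, move right to (3,1)
Step 10: enter (3,1), '.' pass, move right to (3,2)
Step 11: enter (3,2), '.' pass, move right to (3,3)
Step 12: enter (3,3), '.' pass, move right to (3,4)
Step 13: enter (3,4), '.' pass, move right to (3,5)
Step 14: enter (3,5), '.' pass, move right to (3,6)
Step 15: at (3,6) — EXIT via right edge, pos 3
Path length (cell visits): 14

Answer: 14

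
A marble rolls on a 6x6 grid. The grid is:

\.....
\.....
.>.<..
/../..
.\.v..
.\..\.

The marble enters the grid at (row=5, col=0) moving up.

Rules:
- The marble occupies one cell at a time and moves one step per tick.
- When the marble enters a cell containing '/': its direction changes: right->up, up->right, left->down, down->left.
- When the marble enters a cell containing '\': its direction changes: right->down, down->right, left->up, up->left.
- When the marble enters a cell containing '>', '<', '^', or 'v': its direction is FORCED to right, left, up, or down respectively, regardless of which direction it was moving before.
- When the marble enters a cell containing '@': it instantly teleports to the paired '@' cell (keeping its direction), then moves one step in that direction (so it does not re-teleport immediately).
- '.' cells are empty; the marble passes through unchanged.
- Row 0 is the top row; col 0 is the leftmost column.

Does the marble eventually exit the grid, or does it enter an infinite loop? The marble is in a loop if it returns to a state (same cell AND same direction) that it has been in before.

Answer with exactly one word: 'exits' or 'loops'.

Step 1: enter (5,0), '.' pass, move up to (4,0)
Step 2: enter (4,0), '.' pass, move up to (3,0)
Step 3: enter (3,0), '/' deflects up->right, move right to (3,1)
Step 4: enter (3,1), '.' pass, move right to (3,2)
Step 5: enter (3,2), '.' pass, move right to (3,3)
Step 6: enter (3,3), '/' deflects right->up, move up to (2,3)
Step 7: enter (2,3), '<' forces up->left, move left to (2,2)
Step 8: enter (2,2), '.' pass, move left to (2,1)
Step 9: enter (2,1), '>' forces left->right, move right to (2,2)
Step 10: enter (2,2), '.' pass, move right to (2,3)
Step 11: enter (2,3), '<' forces right->left, move left to (2,2)
Step 12: at (2,2) dir=left — LOOP DETECTED (seen before)

Answer: loops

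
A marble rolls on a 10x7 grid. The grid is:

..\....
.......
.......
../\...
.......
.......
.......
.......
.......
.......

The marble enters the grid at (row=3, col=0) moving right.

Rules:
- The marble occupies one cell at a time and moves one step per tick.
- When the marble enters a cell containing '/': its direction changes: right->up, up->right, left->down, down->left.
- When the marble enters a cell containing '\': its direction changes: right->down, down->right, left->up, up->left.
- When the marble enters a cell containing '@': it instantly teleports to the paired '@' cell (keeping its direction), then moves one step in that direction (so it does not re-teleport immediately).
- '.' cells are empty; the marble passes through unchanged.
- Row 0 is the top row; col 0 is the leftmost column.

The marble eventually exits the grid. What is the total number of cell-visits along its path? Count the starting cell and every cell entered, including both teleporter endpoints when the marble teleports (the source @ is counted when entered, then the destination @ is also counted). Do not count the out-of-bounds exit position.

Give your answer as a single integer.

Step 1: enter (3,0), '.' pass, move right to (3,1)
Step 2: enter (3,1), '.' pass, move right to (3,2)
Step 3: enter (3,2), '/' deflects right->up, move up to (2,2)
Step 4: enter (2,2), '.' pass, move up to (1,2)
Step 5: enter (1,2), '.' pass, move up to (0,2)
Step 6: enter (0,2), '\' deflects up->left, move left to (0,1)
Step 7: enter (0,1), '.' pass, move left to (0,0)
Step 8: enter (0,0), '.' pass, move left to (0,-1)
Step 9: at (0,-1) — EXIT via left edge, pos 0
Path length (cell visits): 8

Answer: 8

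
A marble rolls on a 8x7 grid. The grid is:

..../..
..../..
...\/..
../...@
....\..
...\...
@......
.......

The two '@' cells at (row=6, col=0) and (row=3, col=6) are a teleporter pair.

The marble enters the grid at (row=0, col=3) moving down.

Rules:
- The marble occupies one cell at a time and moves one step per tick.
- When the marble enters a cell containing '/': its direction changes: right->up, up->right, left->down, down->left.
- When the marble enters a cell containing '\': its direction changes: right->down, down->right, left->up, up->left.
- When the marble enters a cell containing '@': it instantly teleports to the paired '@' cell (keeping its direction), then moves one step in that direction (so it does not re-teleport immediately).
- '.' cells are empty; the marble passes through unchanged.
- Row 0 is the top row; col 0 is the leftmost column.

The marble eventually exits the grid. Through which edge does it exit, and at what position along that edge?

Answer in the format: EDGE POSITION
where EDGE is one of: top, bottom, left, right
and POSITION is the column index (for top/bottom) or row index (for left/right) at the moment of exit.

Answer: right 1

Derivation:
Step 1: enter (0,3), '.' pass, move down to (1,3)
Step 2: enter (1,3), '.' pass, move down to (2,3)
Step 3: enter (2,3), '\' deflects down->right, move right to (2,4)
Step 4: enter (2,4), '/' deflects right->up, move up to (1,4)
Step 5: enter (1,4), '/' deflects up->right, move right to (1,5)
Step 6: enter (1,5), '.' pass, move right to (1,6)
Step 7: enter (1,6), '.' pass, move right to (1,7)
Step 8: at (1,7) — EXIT via right edge, pos 1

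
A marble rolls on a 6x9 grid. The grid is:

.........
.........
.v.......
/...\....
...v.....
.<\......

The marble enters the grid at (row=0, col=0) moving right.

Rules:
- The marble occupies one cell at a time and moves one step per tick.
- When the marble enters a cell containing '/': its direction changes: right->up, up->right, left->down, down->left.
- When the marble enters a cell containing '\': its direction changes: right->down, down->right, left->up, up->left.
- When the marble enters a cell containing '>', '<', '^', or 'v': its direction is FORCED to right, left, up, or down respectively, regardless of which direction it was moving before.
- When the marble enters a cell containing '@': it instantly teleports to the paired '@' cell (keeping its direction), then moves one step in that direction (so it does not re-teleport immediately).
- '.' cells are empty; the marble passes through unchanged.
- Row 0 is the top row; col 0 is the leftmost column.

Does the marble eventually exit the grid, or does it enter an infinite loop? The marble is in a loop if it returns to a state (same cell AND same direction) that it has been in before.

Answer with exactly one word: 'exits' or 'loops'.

Answer: exits

Derivation:
Step 1: enter (0,0), '.' pass, move right to (0,1)
Step 2: enter (0,1), '.' pass, move right to (0,2)
Step 3: enter (0,2), '.' pass, move right to (0,3)
Step 4: enter (0,3), '.' pass, move right to (0,4)
Step 5: enter (0,4), '.' pass, move right to (0,5)
Step 6: enter (0,5), '.' pass, move right to (0,6)
Step 7: enter (0,6), '.' pass, move right to (0,7)
Step 8: enter (0,7), '.' pass, move right to (0,8)
Step 9: enter (0,8), '.' pass, move right to (0,9)
Step 10: at (0,9) — EXIT via right edge, pos 0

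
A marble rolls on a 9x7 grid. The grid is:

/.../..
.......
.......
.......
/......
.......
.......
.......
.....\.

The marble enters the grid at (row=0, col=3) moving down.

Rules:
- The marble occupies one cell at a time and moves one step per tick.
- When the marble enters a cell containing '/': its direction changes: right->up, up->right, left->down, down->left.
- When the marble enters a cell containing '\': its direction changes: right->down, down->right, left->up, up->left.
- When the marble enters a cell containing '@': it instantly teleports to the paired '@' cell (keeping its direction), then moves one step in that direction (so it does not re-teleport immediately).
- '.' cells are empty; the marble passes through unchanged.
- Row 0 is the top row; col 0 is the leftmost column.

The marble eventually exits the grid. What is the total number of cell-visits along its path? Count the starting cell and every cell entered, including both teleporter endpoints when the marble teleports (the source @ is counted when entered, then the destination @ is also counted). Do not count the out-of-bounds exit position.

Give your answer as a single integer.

Answer: 9

Derivation:
Step 1: enter (0,3), '.' pass, move down to (1,3)
Step 2: enter (1,3), '.' pass, move down to (2,3)
Step 3: enter (2,3), '.' pass, move down to (3,3)
Step 4: enter (3,3), '.' pass, move down to (4,3)
Step 5: enter (4,3), '.' pass, move down to (5,3)
Step 6: enter (5,3), '.' pass, move down to (6,3)
Step 7: enter (6,3), '.' pass, move down to (7,3)
Step 8: enter (7,3), '.' pass, move down to (8,3)
Step 9: enter (8,3), '.' pass, move down to (9,3)
Step 10: at (9,3) — EXIT via bottom edge, pos 3
Path length (cell visits): 9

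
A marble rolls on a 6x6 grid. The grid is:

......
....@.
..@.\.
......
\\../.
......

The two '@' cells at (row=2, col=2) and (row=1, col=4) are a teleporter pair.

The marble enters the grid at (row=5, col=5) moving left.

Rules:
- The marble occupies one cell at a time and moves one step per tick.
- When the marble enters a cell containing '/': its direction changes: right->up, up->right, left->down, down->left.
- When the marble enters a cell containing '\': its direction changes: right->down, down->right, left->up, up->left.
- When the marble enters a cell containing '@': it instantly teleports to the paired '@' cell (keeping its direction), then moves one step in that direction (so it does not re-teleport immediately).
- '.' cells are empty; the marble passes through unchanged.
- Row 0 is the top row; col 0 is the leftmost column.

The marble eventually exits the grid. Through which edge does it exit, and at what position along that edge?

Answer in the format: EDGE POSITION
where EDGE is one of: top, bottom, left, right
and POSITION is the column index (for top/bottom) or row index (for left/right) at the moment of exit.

Step 1: enter (5,5), '.' pass, move left to (5,4)
Step 2: enter (5,4), '.' pass, move left to (5,3)
Step 3: enter (5,3), '.' pass, move left to (5,2)
Step 4: enter (5,2), '.' pass, move left to (5,1)
Step 5: enter (5,1), '.' pass, move left to (5,0)
Step 6: enter (5,0), '.' pass, move left to (5,-1)
Step 7: at (5,-1) — EXIT via left edge, pos 5

Answer: left 5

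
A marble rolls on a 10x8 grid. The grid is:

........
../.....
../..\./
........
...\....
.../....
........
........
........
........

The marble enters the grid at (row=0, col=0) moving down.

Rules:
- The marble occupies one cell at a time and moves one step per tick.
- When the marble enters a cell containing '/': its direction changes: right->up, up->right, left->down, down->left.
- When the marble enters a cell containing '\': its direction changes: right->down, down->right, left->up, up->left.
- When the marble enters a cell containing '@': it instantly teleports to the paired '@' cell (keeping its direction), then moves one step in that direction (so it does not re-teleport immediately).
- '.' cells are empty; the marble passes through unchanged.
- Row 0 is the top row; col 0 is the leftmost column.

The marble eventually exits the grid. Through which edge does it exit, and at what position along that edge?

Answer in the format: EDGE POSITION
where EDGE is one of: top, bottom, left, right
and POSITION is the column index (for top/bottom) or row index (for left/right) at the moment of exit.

Answer: bottom 0

Derivation:
Step 1: enter (0,0), '.' pass, move down to (1,0)
Step 2: enter (1,0), '.' pass, move down to (2,0)
Step 3: enter (2,0), '.' pass, move down to (3,0)
Step 4: enter (3,0), '.' pass, move down to (4,0)
Step 5: enter (4,0), '.' pass, move down to (5,0)
Step 6: enter (5,0), '.' pass, move down to (6,0)
Step 7: enter (6,0), '.' pass, move down to (7,0)
Step 8: enter (7,0), '.' pass, move down to (8,0)
Step 9: enter (8,0), '.' pass, move down to (9,0)
Step 10: enter (9,0), '.' pass, move down to (10,0)
Step 11: at (10,0) — EXIT via bottom edge, pos 0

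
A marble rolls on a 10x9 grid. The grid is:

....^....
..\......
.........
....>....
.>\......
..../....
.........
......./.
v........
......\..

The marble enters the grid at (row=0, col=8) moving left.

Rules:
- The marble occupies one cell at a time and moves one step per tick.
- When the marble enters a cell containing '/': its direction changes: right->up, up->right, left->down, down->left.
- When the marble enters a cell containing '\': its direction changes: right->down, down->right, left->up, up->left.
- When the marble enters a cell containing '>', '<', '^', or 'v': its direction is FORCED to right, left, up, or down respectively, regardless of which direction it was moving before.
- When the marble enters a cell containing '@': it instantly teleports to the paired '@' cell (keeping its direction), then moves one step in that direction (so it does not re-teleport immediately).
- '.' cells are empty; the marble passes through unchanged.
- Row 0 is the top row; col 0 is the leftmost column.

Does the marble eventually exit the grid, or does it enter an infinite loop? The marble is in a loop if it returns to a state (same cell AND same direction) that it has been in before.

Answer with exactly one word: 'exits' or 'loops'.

Step 1: enter (0,8), '.' pass, move left to (0,7)
Step 2: enter (0,7), '.' pass, move left to (0,6)
Step 3: enter (0,6), '.' pass, move left to (0,5)
Step 4: enter (0,5), '.' pass, move left to (0,4)
Step 5: enter (0,4), '^' forces left->up, move up to (-1,4)
Step 6: at (-1,4) — EXIT via top edge, pos 4

Answer: exits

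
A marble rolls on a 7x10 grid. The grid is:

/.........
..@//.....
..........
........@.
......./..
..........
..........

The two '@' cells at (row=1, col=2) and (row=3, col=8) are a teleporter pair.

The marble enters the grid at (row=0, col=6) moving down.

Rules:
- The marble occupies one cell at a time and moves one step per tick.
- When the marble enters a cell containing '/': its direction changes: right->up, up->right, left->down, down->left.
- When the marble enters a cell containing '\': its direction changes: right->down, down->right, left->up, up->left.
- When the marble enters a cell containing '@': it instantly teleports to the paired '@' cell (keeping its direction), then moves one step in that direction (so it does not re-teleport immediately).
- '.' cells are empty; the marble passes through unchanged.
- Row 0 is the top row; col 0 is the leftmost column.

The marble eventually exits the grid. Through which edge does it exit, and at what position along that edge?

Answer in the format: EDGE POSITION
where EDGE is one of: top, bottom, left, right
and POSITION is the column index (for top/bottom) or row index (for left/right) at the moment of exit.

Answer: bottom 6

Derivation:
Step 1: enter (0,6), '.' pass, move down to (1,6)
Step 2: enter (1,6), '.' pass, move down to (2,6)
Step 3: enter (2,6), '.' pass, move down to (3,6)
Step 4: enter (3,6), '.' pass, move down to (4,6)
Step 5: enter (4,6), '.' pass, move down to (5,6)
Step 6: enter (5,6), '.' pass, move down to (6,6)
Step 7: enter (6,6), '.' pass, move down to (7,6)
Step 8: at (7,6) — EXIT via bottom edge, pos 6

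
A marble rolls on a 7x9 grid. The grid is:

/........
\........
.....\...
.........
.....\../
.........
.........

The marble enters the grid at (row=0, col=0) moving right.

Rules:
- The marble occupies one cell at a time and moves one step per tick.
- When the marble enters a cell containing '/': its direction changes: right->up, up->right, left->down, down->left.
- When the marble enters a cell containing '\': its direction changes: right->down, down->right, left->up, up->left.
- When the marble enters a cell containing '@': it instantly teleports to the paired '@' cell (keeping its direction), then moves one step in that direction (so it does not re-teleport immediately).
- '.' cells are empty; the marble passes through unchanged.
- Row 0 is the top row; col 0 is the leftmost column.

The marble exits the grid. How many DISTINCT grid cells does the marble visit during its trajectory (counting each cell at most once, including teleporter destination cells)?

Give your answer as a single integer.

Answer: 1

Derivation:
Step 1: enter (0,0), '/' deflects right->up, move up to (-1,0)
Step 2: at (-1,0) — EXIT via top edge, pos 0
Distinct cells visited: 1 (path length 1)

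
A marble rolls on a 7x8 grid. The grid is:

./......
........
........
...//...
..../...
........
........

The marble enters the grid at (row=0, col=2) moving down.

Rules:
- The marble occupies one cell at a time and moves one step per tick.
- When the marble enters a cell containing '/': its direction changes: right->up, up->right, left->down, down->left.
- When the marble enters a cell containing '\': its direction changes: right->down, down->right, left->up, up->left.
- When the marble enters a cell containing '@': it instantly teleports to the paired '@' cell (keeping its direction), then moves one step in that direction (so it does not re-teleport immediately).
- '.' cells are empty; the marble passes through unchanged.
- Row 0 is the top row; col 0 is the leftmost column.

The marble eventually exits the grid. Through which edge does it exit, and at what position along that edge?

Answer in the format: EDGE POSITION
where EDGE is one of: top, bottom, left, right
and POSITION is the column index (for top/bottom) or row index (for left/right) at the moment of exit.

Step 1: enter (0,2), '.' pass, move down to (1,2)
Step 2: enter (1,2), '.' pass, move down to (2,2)
Step 3: enter (2,2), '.' pass, move down to (3,2)
Step 4: enter (3,2), '.' pass, move down to (4,2)
Step 5: enter (4,2), '.' pass, move down to (5,2)
Step 6: enter (5,2), '.' pass, move down to (6,2)
Step 7: enter (6,2), '.' pass, move down to (7,2)
Step 8: at (7,2) — EXIT via bottom edge, pos 2

Answer: bottom 2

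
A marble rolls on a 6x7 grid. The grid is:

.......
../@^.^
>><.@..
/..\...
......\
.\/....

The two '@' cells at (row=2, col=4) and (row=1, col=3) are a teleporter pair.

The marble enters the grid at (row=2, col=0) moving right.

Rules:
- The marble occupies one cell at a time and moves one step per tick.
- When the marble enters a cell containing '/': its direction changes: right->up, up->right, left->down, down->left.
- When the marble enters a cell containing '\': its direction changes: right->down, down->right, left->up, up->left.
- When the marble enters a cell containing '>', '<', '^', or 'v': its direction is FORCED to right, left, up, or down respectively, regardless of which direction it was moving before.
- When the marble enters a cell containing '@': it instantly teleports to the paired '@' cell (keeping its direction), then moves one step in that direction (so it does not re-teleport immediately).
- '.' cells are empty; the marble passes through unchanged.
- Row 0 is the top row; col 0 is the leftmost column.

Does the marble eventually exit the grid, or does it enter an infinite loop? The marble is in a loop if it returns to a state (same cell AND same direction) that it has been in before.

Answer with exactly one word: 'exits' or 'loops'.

Step 1: enter (2,0), '>' forces right->right, move right to (2,1)
Step 2: enter (2,1), '>' forces right->right, move right to (2,2)
Step 3: enter (2,2), '<' forces right->left, move left to (2,1)
Step 4: enter (2,1), '>' forces left->right, move right to (2,2)
Step 5: at (2,2) dir=right — LOOP DETECTED (seen before)

Answer: loops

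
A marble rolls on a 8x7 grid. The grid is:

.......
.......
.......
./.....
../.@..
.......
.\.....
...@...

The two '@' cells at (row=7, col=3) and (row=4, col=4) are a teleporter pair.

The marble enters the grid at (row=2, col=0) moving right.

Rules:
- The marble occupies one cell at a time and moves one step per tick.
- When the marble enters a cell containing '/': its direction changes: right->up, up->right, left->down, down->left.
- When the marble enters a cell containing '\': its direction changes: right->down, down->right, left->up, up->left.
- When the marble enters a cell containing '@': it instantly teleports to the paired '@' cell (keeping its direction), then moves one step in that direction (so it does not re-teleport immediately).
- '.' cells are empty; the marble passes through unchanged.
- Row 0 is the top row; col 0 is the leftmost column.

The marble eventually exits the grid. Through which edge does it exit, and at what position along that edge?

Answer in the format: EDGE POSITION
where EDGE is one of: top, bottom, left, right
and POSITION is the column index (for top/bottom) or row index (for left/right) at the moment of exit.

Step 1: enter (2,0), '.' pass, move right to (2,1)
Step 2: enter (2,1), '.' pass, move right to (2,2)
Step 3: enter (2,2), '.' pass, move right to (2,3)
Step 4: enter (2,3), '.' pass, move right to (2,4)
Step 5: enter (2,4), '.' pass, move right to (2,5)
Step 6: enter (2,5), '.' pass, move right to (2,6)
Step 7: enter (2,6), '.' pass, move right to (2,7)
Step 8: at (2,7) — EXIT via right edge, pos 2

Answer: right 2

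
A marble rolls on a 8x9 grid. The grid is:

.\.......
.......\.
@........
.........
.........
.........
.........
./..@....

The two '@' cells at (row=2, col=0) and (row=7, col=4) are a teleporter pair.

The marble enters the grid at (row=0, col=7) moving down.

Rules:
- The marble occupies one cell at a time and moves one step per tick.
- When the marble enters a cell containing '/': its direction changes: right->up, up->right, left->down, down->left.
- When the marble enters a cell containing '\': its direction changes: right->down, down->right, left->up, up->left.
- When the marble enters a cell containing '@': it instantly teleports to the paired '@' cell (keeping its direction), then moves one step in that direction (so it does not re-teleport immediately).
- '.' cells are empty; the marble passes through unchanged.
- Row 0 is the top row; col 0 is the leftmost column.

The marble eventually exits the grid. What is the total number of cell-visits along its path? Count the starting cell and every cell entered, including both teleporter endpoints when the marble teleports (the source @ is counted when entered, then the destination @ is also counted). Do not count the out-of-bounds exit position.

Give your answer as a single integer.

Step 1: enter (0,7), '.' pass, move down to (1,7)
Step 2: enter (1,7), '\' deflects down->right, move right to (1,8)
Step 3: enter (1,8), '.' pass, move right to (1,9)
Step 4: at (1,9) — EXIT via right edge, pos 1
Path length (cell visits): 3

Answer: 3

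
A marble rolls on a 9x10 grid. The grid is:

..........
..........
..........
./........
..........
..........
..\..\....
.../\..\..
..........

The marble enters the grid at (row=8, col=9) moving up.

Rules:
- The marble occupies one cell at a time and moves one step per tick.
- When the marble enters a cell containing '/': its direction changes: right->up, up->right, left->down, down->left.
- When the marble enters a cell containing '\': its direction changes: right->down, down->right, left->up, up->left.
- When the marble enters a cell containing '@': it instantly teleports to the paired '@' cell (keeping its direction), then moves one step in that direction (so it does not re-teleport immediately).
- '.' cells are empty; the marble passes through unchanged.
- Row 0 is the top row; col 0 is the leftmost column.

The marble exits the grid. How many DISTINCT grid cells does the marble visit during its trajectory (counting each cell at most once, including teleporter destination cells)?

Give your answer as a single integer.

Step 1: enter (8,9), '.' pass, move up to (7,9)
Step 2: enter (7,9), '.' pass, move up to (6,9)
Step 3: enter (6,9), '.' pass, move up to (5,9)
Step 4: enter (5,9), '.' pass, move up to (4,9)
Step 5: enter (4,9), '.' pass, move up to (3,9)
Step 6: enter (3,9), '.' pass, move up to (2,9)
Step 7: enter (2,9), '.' pass, move up to (1,9)
Step 8: enter (1,9), '.' pass, move up to (0,9)
Step 9: enter (0,9), '.' pass, move up to (-1,9)
Step 10: at (-1,9) — EXIT via top edge, pos 9
Distinct cells visited: 9 (path length 9)

Answer: 9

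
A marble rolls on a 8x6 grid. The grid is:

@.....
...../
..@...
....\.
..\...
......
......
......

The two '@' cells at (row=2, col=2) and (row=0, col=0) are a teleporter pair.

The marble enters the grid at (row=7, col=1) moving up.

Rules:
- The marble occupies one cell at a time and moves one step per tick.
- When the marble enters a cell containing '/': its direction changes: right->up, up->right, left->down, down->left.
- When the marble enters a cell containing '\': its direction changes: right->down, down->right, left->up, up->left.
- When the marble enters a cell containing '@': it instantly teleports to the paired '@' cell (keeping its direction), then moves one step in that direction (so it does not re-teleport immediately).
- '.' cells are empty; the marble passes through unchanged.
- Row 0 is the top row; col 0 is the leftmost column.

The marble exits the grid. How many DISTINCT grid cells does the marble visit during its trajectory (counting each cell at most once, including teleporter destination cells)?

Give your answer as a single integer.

Answer: 8

Derivation:
Step 1: enter (7,1), '.' pass, move up to (6,1)
Step 2: enter (6,1), '.' pass, move up to (5,1)
Step 3: enter (5,1), '.' pass, move up to (4,1)
Step 4: enter (4,1), '.' pass, move up to (3,1)
Step 5: enter (3,1), '.' pass, move up to (2,1)
Step 6: enter (2,1), '.' pass, move up to (1,1)
Step 7: enter (1,1), '.' pass, move up to (0,1)
Step 8: enter (0,1), '.' pass, move up to (-1,1)
Step 9: at (-1,1) — EXIT via top edge, pos 1
Distinct cells visited: 8 (path length 8)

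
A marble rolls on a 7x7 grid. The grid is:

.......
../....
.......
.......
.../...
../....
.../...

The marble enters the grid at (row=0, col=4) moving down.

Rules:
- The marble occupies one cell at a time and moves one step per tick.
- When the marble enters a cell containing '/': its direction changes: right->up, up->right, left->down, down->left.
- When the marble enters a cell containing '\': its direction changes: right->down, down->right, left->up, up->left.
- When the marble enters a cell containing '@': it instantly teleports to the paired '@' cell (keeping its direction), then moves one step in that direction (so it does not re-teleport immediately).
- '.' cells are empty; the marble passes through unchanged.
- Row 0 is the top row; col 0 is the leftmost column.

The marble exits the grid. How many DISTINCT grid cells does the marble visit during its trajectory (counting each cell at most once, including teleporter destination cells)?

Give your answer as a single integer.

Step 1: enter (0,4), '.' pass, move down to (1,4)
Step 2: enter (1,4), '.' pass, move down to (2,4)
Step 3: enter (2,4), '.' pass, move down to (3,4)
Step 4: enter (3,4), '.' pass, move down to (4,4)
Step 5: enter (4,4), '.' pass, move down to (5,4)
Step 6: enter (5,4), '.' pass, move down to (6,4)
Step 7: enter (6,4), '.' pass, move down to (7,4)
Step 8: at (7,4) — EXIT via bottom edge, pos 4
Distinct cells visited: 7 (path length 7)

Answer: 7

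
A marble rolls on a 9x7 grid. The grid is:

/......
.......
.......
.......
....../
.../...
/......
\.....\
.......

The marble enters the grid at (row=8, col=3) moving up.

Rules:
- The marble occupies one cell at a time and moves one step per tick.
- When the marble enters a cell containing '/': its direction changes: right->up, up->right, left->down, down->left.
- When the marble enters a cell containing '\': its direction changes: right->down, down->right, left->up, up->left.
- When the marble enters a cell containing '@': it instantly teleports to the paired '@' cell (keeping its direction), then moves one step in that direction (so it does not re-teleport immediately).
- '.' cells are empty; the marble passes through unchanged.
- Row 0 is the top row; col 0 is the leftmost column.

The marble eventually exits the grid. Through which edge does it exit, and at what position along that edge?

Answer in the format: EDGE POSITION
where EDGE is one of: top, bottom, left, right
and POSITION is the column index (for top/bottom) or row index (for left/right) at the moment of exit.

Step 1: enter (8,3), '.' pass, move up to (7,3)
Step 2: enter (7,3), '.' pass, move up to (6,3)
Step 3: enter (6,3), '.' pass, move up to (5,3)
Step 4: enter (5,3), '/' deflects up->right, move right to (5,4)
Step 5: enter (5,4), '.' pass, move right to (5,5)
Step 6: enter (5,5), '.' pass, move right to (5,6)
Step 7: enter (5,6), '.' pass, move right to (5,7)
Step 8: at (5,7) — EXIT via right edge, pos 5

Answer: right 5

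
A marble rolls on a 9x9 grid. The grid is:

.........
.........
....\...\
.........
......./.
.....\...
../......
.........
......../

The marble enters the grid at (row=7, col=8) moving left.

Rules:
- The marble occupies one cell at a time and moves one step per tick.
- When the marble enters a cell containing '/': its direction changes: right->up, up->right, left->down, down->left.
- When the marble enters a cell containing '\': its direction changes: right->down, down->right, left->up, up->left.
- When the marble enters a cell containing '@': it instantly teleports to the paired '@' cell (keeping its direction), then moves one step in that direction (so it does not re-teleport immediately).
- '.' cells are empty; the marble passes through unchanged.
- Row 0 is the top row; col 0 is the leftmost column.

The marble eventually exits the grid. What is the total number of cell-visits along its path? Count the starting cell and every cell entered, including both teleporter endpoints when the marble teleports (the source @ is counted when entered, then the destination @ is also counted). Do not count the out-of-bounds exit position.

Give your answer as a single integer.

Step 1: enter (7,8), '.' pass, move left to (7,7)
Step 2: enter (7,7), '.' pass, move left to (7,6)
Step 3: enter (7,6), '.' pass, move left to (7,5)
Step 4: enter (7,5), '.' pass, move left to (7,4)
Step 5: enter (7,4), '.' pass, move left to (7,3)
Step 6: enter (7,3), '.' pass, move left to (7,2)
Step 7: enter (7,2), '.' pass, move left to (7,1)
Step 8: enter (7,1), '.' pass, move left to (7,0)
Step 9: enter (7,0), '.' pass, move left to (7,-1)
Step 10: at (7,-1) — EXIT via left edge, pos 7
Path length (cell visits): 9

Answer: 9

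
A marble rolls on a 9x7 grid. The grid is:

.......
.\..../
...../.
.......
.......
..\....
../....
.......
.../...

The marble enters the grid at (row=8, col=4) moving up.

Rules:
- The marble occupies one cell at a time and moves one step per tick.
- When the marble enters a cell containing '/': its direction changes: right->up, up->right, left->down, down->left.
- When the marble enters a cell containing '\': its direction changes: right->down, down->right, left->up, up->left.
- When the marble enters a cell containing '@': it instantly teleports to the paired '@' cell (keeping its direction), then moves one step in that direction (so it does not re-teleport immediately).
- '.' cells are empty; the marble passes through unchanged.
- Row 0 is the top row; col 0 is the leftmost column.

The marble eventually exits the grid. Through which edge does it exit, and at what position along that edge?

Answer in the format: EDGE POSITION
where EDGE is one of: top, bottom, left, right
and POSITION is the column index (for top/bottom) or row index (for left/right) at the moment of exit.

Answer: top 4

Derivation:
Step 1: enter (8,4), '.' pass, move up to (7,4)
Step 2: enter (7,4), '.' pass, move up to (6,4)
Step 3: enter (6,4), '.' pass, move up to (5,4)
Step 4: enter (5,4), '.' pass, move up to (4,4)
Step 5: enter (4,4), '.' pass, move up to (3,4)
Step 6: enter (3,4), '.' pass, move up to (2,4)
Step 7: enter (2,4), '.' pass, move up to (1,4)
Step 8: enter (1,4), '.' pass, move up to (0,4)
Step 9: enter (0,4), '.' pass, move up to (-1,4)
Step 10: at (-1,4) — EXIT via top edge, pos 4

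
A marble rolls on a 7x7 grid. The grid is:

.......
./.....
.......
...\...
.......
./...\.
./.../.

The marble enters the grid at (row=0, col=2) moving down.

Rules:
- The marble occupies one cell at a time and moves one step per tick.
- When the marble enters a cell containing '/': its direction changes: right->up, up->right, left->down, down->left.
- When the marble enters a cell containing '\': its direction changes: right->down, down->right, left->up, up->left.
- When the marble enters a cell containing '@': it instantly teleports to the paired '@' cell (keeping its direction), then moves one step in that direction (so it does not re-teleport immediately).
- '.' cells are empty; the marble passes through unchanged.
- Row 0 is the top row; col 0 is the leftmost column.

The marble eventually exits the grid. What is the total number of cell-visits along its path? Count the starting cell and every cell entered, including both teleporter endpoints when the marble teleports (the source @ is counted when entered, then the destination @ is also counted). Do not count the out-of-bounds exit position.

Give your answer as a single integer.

Step 1: enter (0,2), '.' pass, move down to (1,2)
Step 2: enter (1,2), '.' pass, move down to (2,2)
Step 3: enter (2,2), '.' pass, move down to (3,2)
Step 4: enter (3,2), '.' pass, move down to (4,2)
Step 5: enter (4,2), '.' pass, move down to (5,2)
Step 6: enter (5,2), '.' pass, move down to (6,2)
Step 7: enter (6,2), '.' pass, move down to (7,2)
Step 8: at (7,2) — EXIT via bottom edge, pos 2
Path length (cell visits): 7

Answer: 7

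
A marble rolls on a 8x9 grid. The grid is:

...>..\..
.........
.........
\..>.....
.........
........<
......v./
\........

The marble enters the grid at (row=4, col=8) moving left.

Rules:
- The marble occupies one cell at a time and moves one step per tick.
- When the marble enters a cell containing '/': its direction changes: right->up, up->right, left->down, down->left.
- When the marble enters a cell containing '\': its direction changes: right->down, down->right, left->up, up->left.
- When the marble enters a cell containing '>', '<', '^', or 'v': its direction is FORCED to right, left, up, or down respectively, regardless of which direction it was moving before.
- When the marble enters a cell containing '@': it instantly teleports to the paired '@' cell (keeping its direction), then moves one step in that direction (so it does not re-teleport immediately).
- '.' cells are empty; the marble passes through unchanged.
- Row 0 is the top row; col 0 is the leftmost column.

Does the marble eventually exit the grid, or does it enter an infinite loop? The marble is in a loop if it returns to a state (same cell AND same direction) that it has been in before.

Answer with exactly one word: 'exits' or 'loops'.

Answer: exits

Derivation:
Step 1: enter (4,8), '.' pass, move left to (4,7)
Step 2: enter (4,7), '.' pass, move left to (4,6)
Step 3: enter (4,6), '.' pass, move left to (4,5)
Step 4: enter (4,5), '.' pass, move left to (4,4)
Step 5: enter (4,4), '.' pass, move left to (4,3)
Step 6: enter (4,3), '.' pass, move left to (4,2)
Step 7: enter (4,2), '.' pass, move left to (4,1)
Step 8: enter (4,1), '.' pass, move left to (4,0)
Step 9: enter (4,0), '.' pass, move left to (4,-1)
Step 10: at (4,-1) — EXIT via left edge, pos 4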